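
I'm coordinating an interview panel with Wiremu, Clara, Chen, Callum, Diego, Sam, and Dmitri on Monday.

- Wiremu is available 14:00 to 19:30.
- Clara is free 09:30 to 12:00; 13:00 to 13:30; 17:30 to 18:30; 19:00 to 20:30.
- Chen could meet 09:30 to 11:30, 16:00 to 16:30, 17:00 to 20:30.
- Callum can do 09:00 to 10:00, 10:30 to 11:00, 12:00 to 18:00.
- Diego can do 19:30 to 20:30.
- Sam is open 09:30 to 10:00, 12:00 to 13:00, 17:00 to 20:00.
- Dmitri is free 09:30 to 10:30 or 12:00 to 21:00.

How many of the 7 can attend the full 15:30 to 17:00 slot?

3

Wiremu, Callum, and Dmitri can make the full 15:30-17:00 slot — that's 3.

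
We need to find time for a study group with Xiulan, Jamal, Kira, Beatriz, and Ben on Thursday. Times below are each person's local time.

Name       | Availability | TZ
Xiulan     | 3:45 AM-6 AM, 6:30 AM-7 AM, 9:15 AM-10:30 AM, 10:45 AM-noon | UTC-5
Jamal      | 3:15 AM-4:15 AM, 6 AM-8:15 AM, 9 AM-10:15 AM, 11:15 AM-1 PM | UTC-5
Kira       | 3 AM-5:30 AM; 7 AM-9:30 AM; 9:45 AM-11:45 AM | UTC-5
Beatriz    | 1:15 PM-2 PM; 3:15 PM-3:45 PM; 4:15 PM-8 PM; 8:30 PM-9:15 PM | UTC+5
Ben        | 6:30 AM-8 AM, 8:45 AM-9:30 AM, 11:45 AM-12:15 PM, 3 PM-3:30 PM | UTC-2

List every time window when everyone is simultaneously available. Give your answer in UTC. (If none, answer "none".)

Xiulan in UTC: 08:45-11:00, 11:30-12:00, 14:15-15:30, 15:45-17:00 (add 5h to convert from UTC-5).
Jamal in UTC: 08:15-09:15, 11:00-13:15, 14:00-15:15, 16:15-18:00 (add 5h to convert from UTC-5).
Kira in UTC: 08:00-10:30, 12:00-14:30, 14:45-16:45 (add 5h to convert from UTC-5).
Beatriz in UTC: 08:15-09:00, 10:15-10:45, 11:15-15:00, 15:30-16:15 (subtract 5h to convert from UTC+5).
Ben in UTC: 08:30-10:00, 10:45-11:30, 13:45-14:15, 17:00-17:30 (add 2h to convert from UTC-2).
Xiulan ∩ Jamal: 08:45-09:15, 11:30-12:00, 14:15-15:15, 16:15-17:00.
Xiulan ∩ Jamal ∩ Kira: 08:45-09:15, 14:15-14:30, 14:45-15:15, 16:15-16:45.
Xiulan ∩ Jamal ∩ Kira ∩ Beatriz: 08:45-09:00, 14:15-14:30, 14:45-15:00.
Xiulan ∩ Jamal ∩ Kira ∩ Beatriz ∩ Ben: 08:45-09:00.

08:45-09:00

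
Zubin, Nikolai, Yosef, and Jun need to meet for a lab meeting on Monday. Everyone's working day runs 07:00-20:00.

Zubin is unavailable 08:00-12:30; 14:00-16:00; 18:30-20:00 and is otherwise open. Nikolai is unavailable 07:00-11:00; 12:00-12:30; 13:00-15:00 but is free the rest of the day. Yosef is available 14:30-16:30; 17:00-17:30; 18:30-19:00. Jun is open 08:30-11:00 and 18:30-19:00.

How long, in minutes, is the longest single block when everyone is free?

Zubin free: 07:00-08:00, 12:30-14:00, 16:00-18:30 (invert busy blocks within the working day).
Nikolai free: 11:00-12:00, 12:30-13:00, 15:00-20:00 (invert busy blocks within the working day).
Yosef free: 14:30-16:30, 17:00-17:30, 18:30-19:00.
Jun free: 08:30-11:00, 18:30-19:00.
Zubin ∩ Nikolai: 12:30-13:00, 16:00-18:30.
Zubin ∩ Nikolai ∩ Yosef: 16:00-16:30, 17:00-17:30.
Zubin ∩ Nikolai ∩ Yosef ∩ Jun: ∅.
There is no time when everyone is free.
No common window exists, so the longest block is 0 minutes.

0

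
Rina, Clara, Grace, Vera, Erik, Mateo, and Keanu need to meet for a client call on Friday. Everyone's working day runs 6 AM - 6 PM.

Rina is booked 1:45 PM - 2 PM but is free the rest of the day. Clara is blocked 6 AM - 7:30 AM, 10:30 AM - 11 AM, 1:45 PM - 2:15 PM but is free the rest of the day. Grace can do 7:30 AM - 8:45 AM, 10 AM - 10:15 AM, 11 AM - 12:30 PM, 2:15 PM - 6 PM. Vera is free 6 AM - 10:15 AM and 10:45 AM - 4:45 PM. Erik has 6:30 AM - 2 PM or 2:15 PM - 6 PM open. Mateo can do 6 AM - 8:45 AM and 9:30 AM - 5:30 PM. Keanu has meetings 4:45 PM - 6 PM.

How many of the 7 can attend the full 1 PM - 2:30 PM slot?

3

Rina free: 06:00-13:45, 14:00-18:00 (invert busy blocks within the working day).
Clara free: 07:30-10:30, 11:00-13:45, 14:15-18:00 (invert busy blocks within the working day).
Grace free: 07:30-08:45, 10:00-10:15, 11:00-12:30, 14:15-18:00.
Vera free: 06:00-10:15, 10:45-16:45.
Erik free: 06:30-14:00, 14:15-18:00.
Mateo free: 06:00-08:45, 09:30-17:30.
Keanu free: 06:00-16:45 (invert busy blocks within the working day).
Vera, Mateo, and Keanu can make the full 13:00-14:30 slot — that's 3.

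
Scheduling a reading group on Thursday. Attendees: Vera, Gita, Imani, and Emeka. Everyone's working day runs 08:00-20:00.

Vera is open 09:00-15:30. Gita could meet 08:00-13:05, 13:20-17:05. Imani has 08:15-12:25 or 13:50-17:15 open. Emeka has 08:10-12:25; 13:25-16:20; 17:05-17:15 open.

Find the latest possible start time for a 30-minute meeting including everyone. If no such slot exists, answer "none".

15:00

Vera ∩ Gita: 09:00-13:05, 13:20-15:30.
Vera ∩ Gita ∩ Imani: 09:00-12:25, 13:50-15:30.
Vera ∩ Gita ∩ Imani ∩ Emeka: 09:00-12:25, 13:50-15:30.
The last common window of at least 30 minutes is 13:50-15:30; a 30-minute meeting can start as late as 15:00 and still end by 15:30.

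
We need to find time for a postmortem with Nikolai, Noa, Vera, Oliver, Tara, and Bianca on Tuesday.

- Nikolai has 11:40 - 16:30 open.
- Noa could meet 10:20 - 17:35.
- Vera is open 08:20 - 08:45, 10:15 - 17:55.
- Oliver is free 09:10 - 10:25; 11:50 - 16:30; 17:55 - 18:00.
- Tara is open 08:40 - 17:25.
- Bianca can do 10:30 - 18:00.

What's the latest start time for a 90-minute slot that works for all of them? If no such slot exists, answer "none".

Nikolai ∩ Noa: 11:40-16:30.
Nikolai ∩ Noa ∩ Vera: 11:40-16:30.
Nikolai ∩ Noa ∩ Vera ∩ Oliver: 11:50-16:30.
Nikolai ∩ Noa ∩ Vera ∩ Oliver ∩ Tara: 11:50-16:30.
Nikolai ∩ Noa ∩ Vera ∩ Oliver ∩ Tara ∩ Bianca: 11:50-16:30.
Those are the intersection windows.
The last common window of at least 90 minutes is 11:50-16:30; a 90-minute meeting can start as late as 15:00 and still end by 16:30.

15:00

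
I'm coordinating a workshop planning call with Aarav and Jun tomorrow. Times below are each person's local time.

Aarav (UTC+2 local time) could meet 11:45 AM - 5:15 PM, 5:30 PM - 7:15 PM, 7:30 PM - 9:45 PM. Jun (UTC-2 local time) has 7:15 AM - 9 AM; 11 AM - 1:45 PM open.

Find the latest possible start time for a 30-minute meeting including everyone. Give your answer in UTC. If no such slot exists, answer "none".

Aarav in UTC: 09:45-15:15, 15:30-17:15, 17:30-19:45 (subtract 2h to convert from UTC+2).
Jun in UTC: 09:15-11:00, 13:00-15:45 (add 2h to convert from UTC-2).
Aarav ∩ Jun: 09:45-11:00, 13:00-15:15, 15:30-15:45.
So the common availability across everyone is 09:45-11:00, 13:00-15:15, 15:30-15:45.
The last common window of at least 30 minutes is 13:00-15:15; a 30-minute meeting can start as late as 14:45 and still end by 15:15.

14:45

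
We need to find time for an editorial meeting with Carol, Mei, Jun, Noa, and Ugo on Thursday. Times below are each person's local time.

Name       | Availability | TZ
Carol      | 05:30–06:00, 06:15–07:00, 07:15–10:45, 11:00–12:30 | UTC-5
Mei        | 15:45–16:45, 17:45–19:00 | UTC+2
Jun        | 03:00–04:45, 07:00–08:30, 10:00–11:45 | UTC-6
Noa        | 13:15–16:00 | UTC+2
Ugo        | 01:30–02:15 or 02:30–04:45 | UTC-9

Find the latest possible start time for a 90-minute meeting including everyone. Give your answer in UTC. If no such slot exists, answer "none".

Carol in UTC: 10:30-11:00, 11:15-12:00, 12:15-15:45, 16:00-17:30 (add 5h to convert from UTC-5).
Mei in UTC: 13:45-14:45, 15:45-17:00 (subtract 2h to convert from UTC+2).
Jun in UTC: 09:00-10:45, 13:00-14:30, 16:00-17:45 (add 6h to convert from UTC-6).
Noa in UTC: 11:15-14:00 (subtract 2h to convert from UTC+2).
Ugo in UTC: 10:30-11:15, 11:30-13:45 (add 9h to convert from UTC-9).
Carol ∩ Mei: 13:45-14:45, 16:00-17:00.
Carol ∩ Mei ∩ Jun: 13:45-14:30, 16:00-17:00.
Carol ∩ Mei ∩ Jun ∩ Noa: 13:45-14:00.
Carol ∩ Mei ∩ Jun ∩ Noa ∩ Ugo: ∅.
There is no time when everyone is free.
No common window is at least 90 minutes long.

none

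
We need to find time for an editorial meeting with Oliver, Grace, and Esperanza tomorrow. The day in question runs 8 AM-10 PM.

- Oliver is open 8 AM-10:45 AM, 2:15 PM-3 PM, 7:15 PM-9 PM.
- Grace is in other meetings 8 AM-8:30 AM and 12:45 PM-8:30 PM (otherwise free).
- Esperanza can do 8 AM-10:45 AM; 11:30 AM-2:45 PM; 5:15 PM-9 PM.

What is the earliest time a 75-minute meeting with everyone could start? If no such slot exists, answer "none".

Oliver free: 08:00-10:45, 14:15-15:00, 19:15-21:00.
Grace free: 08:30-12:45, 20:30-22:00 (invert busy blocks within the working day).
Esperanza free: 08:00-10:45, 11:30-14:45, 17:15-21:00.
Oliver ∩ Grace: 08:30-10:45, 20:30-21:00.
Oliver ∩ Grace ∩ Esperanza: 08:30-10:45, 20:30-21:00.
The first common window of at least 75 minutes is 08:30-10:45, so the earliest start is 08:30.

08:30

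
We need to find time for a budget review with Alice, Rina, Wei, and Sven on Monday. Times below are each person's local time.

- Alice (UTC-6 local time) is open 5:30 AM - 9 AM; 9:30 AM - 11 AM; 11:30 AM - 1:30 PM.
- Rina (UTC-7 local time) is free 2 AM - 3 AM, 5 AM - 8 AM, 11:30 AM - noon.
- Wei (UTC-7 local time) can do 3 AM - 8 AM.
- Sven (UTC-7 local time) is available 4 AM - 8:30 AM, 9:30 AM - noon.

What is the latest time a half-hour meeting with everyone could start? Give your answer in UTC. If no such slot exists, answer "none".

Alice in UTC: 11:30-15:00, 15:30-17:00, 17:30-19:30 (add 6h to convert from UTC-6).
Rina in UTC: 09:00-10:00, 12:00-15:00, 18:30-19:00 (add 7h to convert from UTC-7).
Wei in UTC: 10:00-15:00 (add 7h to convert from UTC-7).
Sven in UTC: 11:00-15:30, 16:30-19:00 (add 7h to convert from UTC-7).
Alice ∩ Rina: 12:00-15:00, 18:30-19:00.
Alice ∩ Rina ∩ Wei: 12:00-15:00.
Alice ∩ Rina ∩ Wei ∩ Sven: 12:00-15:00.
The last common window of at least 30 minutes is 12:00-15:00; a 30-minute meeting can start as late as 14:30 and still end by 15:00.

14:30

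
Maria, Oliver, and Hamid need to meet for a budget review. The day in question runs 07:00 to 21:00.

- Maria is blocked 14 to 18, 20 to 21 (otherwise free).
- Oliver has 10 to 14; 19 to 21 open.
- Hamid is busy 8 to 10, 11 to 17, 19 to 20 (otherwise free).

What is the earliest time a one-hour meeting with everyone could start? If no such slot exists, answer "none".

Maria free: 07:00-14:00, 18:00-20:00 (invert busy blocks within the working day).
Oliver free: 10:00-14:00, 19:00-21:00.
Hamid free: 07:00-08:00, 10:00-11:00, 17:00-19:00, 20:00-21:00 (invert busy blocks within the working day).
Maria ∩ Oliver: 10:00-14:00, 19:00-20:00.
Maria ∩ Oliver ∩ Hamid: 10:00-11:00.
The first common window of at least 60 minutes is 10:00-11:00, so the earliest start is 10:00.

10:00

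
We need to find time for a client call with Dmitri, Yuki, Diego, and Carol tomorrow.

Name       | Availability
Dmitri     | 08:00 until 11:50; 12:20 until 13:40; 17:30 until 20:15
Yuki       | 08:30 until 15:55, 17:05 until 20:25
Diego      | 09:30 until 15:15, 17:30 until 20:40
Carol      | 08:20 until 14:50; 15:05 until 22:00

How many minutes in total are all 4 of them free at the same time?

385

Dmitri ∩ Yuki: 08:30-11:50, 12:20-13:40, 17:30-20:15.
Dmitri ∩ Yuki ∩ Diego: 09:30-11:50, 12:20-13:40, 17:30-20:15.
Dmitri ∩ Yuki ∩ Diego ∩ Carol: 09:30-11:50, 12:20-13:40, 17:30-20:15.
Summing the common windows: 140 + 80 + 165 = 385 minutes.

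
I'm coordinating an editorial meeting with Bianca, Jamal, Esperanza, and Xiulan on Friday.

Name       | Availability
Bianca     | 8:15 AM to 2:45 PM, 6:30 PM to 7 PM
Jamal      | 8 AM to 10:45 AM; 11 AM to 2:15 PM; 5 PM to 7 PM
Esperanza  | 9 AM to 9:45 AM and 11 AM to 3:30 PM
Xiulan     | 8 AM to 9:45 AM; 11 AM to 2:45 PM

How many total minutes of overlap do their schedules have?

Bianca ∩ Jamal: 08:15-10:45, 11:00-14:15, 18:30-19:00.
Bianca ∩ Jamal ∩ Esperanza: 09:00-09:45, 11:00-14:15.
Bianca ∩ Jamal ∩ Esperanza ∩ Xiulan: 09:00-09:45, 11:00-14:15.
Summing the common windows: 45 + 195 = 240 minutes.

240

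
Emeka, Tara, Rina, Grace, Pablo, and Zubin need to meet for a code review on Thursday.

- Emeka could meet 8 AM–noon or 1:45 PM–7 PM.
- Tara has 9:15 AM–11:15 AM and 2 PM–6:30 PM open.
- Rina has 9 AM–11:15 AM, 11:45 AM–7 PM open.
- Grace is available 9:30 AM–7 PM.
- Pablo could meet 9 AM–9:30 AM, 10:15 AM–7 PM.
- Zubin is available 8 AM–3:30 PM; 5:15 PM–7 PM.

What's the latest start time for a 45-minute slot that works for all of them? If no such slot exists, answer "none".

Emeka ∩ Tara: 09:15-11:15, 14:00-18:30.
Emeka ∩ Tara ∩ Rina: 09:15-11:15, 14:00-18:30.
Emeka ∩ Tara ∩ Rina ∩ Grace: 09:30-11:15, 14:00-18:30.
Emeka ∩ Tara ∩ Rina ∩ Grace ∩ Pablo: 10:15-11:15, 14:00-18:30.
Emeka ∩ Tara ∩ Rina ∩ Grace ∩ Pablo ∩ Zubin: 10:15-11:15, 14:00-15:30, 17:15-18:30.
The last common window of at least 45 minutes is 17:15-18:30; a 45-minute meeting can start as late as 17:45 and still end by 18:30.

17:45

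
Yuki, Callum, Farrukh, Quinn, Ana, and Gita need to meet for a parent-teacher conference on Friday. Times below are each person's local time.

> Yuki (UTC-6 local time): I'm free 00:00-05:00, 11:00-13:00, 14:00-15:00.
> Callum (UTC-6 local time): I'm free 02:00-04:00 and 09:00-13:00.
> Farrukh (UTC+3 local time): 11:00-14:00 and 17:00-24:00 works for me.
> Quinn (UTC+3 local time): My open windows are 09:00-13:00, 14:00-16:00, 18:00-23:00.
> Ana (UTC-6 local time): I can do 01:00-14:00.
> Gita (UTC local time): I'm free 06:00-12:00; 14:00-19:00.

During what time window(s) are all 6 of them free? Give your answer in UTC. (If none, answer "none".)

08:00-10:00, 17:00-19:00

Yuki in UTC: 06:00-11:00, 17:00-19:00, 20:00-21:00 (add 6h to convert from UTC-6).
Callum in UTC: 08:00-10:00, 15:00-19:00 (add 6h to convert from UTC-6).
Farrukh in UTC: 08:00-11:00, 14:00-21:00 (subtract 3h to convert from UTC+3).
Quinn in UTC: 06:00-10:00, 11:00-13:00, 15:00-20:00 (subtract 3h to convert from UTC+3).
Ana in UTC: 07:00-20:00 (add 6h to convert from UTC-6).
Gita in UTC: 06:00-12:00, 14:00-19:00.
Yuki ∩ Callum: 08:00-10:00, 17:00-19:00.
Yuki ∩ Callum ∩ Farrukh: 08:00-10:00, 17:00-19:00.
Yuki ∩ Callum ∩ Farrukh ∩ Quinn: 08:00-10:00, 17:00-19:00.
Yuki ∩ Callum ∩ Farrukh ∩ Quinn ∩ Ana: 08:00-10:00, 17:00-19:00.
Yuki ∩ Callum ∩ Farrukh ∩ Quinn ∩ Ana ∩ Gita: 08:00-10:00, 17:00-19:00.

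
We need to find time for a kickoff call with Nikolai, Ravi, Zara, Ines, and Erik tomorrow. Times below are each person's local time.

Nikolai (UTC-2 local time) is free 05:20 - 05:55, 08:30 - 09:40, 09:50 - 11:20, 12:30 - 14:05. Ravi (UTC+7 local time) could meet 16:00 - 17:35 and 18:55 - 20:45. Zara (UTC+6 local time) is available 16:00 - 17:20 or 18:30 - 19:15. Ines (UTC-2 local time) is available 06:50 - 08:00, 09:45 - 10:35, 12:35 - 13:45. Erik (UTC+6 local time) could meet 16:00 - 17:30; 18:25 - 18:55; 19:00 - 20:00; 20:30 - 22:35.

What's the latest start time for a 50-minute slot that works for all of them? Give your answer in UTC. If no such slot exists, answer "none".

Nikolai in UTC: 07:20-07:55, 10:30-11:40, 11:50-13:20, 14:30-16:05 (add 2h to convert from UTC-2).
Ravi in UTC: 09:00-10:35, 11:55-13:45 (subtract 7h to convert from UTC+7).
Zara in UTC: 10:00-11:20, 12:30-13:15 (subtract 6h to convert from UTC+6).
Ines in UTC: 08:50-10:00, 11:45-12:35, 14:35-15:45 (add 2h to convert from UTC-2).
Erik in UTC: 10:00-11:30, 12:25-12:55, 13:00-14:00, 14:30-16:35 (subtract 6h to convert from UTC+6).
Nikolai ∩ Ravi: 10:30-10:35, 11:55-13:20.
Nikolai ∩ Ravi ∩ Zara: 10:30-10:35, 12:30-13:15.
Nikolai ∩ Ravi ∩ Zara ∩ Ines: 12:30-12:35.
Nikolai ∩ Ravi ∩ Zara ∩ Ines ∩ Erik: 12:30-12:35.
No common window is at least 50 minutes long.

none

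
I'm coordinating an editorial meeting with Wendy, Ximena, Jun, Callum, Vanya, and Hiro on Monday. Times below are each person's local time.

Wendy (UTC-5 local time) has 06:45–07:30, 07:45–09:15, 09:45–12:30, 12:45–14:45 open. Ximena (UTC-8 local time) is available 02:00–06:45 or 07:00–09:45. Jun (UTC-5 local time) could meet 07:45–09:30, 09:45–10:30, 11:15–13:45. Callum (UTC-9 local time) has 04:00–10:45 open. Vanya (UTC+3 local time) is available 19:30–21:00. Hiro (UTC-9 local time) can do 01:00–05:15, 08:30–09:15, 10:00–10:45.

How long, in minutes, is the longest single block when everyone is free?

0

Wendy in UTC: 11:45-12:30, 12:45-14:15, 14:45-17:30, 17:45-19:45 (add 5h to convert from UTC-5).
Ximena in UTC: 10:00-14:45, 15:00-17:45 (add 8h to convert from UTC-8).
Jun in UTC: 12:45-14:30, 14:45-15:30, 16:15-18:45 (add 5h to convert from UTC-5).
Callum in UTC: 13:00-19:45 (add 9h to convert from UTC-9).
Vanya in UTC: 16:30-18:00 (subtract 3h to convert from UTC+3).
Hiro in UTC: 10:00-14:15, 17:30-18:15, 19:00-19:45 (add 9h to convert from UTC-9).
Wendy ∩ Ximena: 11:45-12:30, 12:45-14:15, 15:00-17:30.
Wendy ∩ Ximena ∩ Jun: 12:45-14:15, 15:00-15:30, 16:15-17:30.
Wendy ∩ Ximena ∩ Jun ∩ Callum: 13:00-14:15, 15:00-15:30, 16:15-17:30.
Wendy ∩ Ximena ∩ Jun ∩ Callum ∩ Vanya: 16:30-17:30.
Wendy ∩ Ximena ∩ Jun ∩ Callum ∩ Vanya ∩ Hiro: ∅.
There is no time when everyone is free.
No common window exists, so the longest block is 0 minutes.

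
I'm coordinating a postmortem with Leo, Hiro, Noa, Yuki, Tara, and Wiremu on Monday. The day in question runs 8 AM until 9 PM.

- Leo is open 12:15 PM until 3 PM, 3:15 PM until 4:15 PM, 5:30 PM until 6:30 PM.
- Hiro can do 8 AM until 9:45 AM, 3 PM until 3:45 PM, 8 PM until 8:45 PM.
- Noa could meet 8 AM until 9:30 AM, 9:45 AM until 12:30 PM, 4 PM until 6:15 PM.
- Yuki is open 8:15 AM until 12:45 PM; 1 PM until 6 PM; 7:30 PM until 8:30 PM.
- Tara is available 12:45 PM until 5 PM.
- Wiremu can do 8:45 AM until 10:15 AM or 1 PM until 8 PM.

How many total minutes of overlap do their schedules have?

Leo ∩ Hiro: 15:15-15:45.
Leo ∩ Hiro ∩ Noa: ∅.
Leo ∩ Hiro ∩ Noa ∩ Yuki: ∅.
Leo ∩ Hiro ∩ Noa ∩ Yuki ∩ Tara: ∅.
Leo ∩ Hiro ∩ Noa ∩ Yuki ∩ Tara ∩ Wiremu: ∅.
There is no time when everyone is free.
There is no common window, so the total is 0 minutes.

0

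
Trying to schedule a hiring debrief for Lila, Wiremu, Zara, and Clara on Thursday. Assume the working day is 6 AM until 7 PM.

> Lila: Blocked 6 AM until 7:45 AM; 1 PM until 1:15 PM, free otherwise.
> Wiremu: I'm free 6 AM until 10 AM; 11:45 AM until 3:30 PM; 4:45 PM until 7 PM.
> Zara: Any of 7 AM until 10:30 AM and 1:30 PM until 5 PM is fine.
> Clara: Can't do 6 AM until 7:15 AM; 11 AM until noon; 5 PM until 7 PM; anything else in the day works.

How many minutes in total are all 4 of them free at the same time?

270

Lila free: 07:45-13:00, 13:15-19:00 (invert busy blocks within the working day).
Wiremu free: 06:00-10:00, 11:45-15:30, 16:45-19:00.
Zara free: 07:00-10:30, 13:30-17:00.
Clara free: 07:15-11:00, 12:00-17:00 (invert busy blocks within the working day).
Lila ∩ Wiremu: 07:45-10:00, 11:45-13:00, 13:15-15:30, 16:45-19:00.
Lila ∩ Wiremu ∩ Zara: 07:45-10:00, 13:30-15:30, 16:45-17:00.
Lila ∩ Wiremu ∩ Zara ∩ Clara: 07:45-10:00, 13:30-15:30, 16:45-17:00.
So the common availability across everyone is 07:45-10:00, 13:30-15:30, 16:45-17:00.
Summing the common windows: 135 + 120 + 15 = 270 minutes.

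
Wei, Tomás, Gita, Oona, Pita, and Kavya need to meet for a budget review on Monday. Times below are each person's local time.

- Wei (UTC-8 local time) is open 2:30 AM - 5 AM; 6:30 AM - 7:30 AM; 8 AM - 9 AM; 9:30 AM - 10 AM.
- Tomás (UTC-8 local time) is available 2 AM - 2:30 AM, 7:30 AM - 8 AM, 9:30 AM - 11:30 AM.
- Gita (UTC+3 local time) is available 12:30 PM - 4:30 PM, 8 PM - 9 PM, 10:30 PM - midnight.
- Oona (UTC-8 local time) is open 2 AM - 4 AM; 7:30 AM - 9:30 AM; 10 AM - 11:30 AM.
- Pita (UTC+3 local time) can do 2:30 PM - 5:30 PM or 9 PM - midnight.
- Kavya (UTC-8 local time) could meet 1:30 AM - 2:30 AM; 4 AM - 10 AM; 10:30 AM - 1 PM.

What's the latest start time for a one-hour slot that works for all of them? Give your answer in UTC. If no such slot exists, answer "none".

none

Wei in UTC: 10:30-13:00, 14:30-15:30, 16:00-17:00, 17:30-18:00 (add 8h to convert from UTC-8).
Tomás in UTC: 10:00-10:30, 15:30-16:00, 17:30-19:30 (add 8h to convert from UTC-8).
Gita in UTC: 09:30-13:30, 17:00-18:00, 19:30-21:00 (subtract 3h to convert from UTC+3).
Oona in UTC: 10:00-12:00, 15:30-17:30, 18:00-19:30 (add 8h to convert from UTC-8).
Pita in UTC: 11:30-14:30, 18:00-21:00 (subtract 3h to convert from UTC+3).
Kavya in UTC: 09:30-10:30, 12:00-18:00, 18:30-21:00 (add 8h to convert from UTC-8).
Wei ∩ Tomás: 17:30-18:00.
Wei ∩ Tomás ∩ Gita: 17:30-18:00.
Wei ∩ Tomás ∩ Gita ∩ Oona: ∅.
Wei ∩ Tomás ∩ Gita ∩ Oona ∩ Pita: ∅.
Wei ∩ Tomás ∩ Gita ∩ Oona ∩ Pita ∩ Kavya: ∅.
There is no time when everyone is free.
No common window is at least 60 minutes long.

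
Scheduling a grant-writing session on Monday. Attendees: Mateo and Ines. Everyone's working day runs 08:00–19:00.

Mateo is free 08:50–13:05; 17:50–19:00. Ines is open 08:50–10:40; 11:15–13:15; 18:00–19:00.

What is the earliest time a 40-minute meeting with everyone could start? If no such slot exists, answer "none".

08:50

Mateo ∩ Ines: 08:50-10:40, 11:15-13:05, 18:00-19:00.
Those are the intersection windows.
The first common window of at least 40 minutes is 08:50-10:40, so the earliest start is 08:50.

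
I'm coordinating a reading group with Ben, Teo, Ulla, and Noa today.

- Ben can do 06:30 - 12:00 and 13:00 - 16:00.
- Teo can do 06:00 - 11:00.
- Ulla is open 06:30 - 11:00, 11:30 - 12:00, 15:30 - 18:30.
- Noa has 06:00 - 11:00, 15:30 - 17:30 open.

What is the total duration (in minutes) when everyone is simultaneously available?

270

Ben ∩ Teo: 06:30-11:00.
Ben ∩ Teo ∩ Ulla: 06:30-11:00.
Ben ∩ Teo ∩ Ulla ∩ Noa: 06:30-11:00.
That's a single block of 270 minutes.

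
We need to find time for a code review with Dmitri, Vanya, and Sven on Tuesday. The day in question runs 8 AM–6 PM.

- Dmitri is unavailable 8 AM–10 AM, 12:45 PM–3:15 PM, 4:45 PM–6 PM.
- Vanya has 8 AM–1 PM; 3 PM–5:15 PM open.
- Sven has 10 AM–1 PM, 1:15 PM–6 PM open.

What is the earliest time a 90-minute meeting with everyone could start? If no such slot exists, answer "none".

10:00

Dmitri free: 10:00-12:45, 15:15-16:45 (invert busy blocks within the working day).
Vanya free: 08:00-13:00, 15:00-17:15.
Sven free: 10:00-13:00, 13:15-18:00.
Dmitri ∩ Vanya: 10:00-12:45, 15:15-16:45.
Dmitri ∩ Vanya ∩ Sven: 10:00-12:45, 15:15-16:45.
The first common window of at least 90 minutes is 10:00-12:45, so the earliest start is 10:00.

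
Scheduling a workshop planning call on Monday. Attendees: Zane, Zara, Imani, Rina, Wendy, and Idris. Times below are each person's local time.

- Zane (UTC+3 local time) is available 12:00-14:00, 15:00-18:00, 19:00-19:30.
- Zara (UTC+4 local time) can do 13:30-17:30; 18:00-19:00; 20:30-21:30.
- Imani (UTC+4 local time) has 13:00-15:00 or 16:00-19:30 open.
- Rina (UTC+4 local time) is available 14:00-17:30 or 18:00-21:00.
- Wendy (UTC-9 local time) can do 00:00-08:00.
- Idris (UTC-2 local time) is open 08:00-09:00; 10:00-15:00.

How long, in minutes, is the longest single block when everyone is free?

Zane in UTC: 09:00-11:00, 12:00-15:00, 16:00-16:30 (subtract 3h to convert from UTC+3).
Zara in UTC: 09:30-13:30, 14:00-15:00, 16:30-17:30 (subtract 4h to convert from UTC+4).
Imani in UTC: 09:00-11:00, 12:00-15:30 (subtract 4h to convert from UTC+4).
Rina in UTC: 10:00-13:30, 14:00-17:00 (subtract 4h to convert from UTC+4).
Wendy in UTC: 09:00-17:00 (add 9h to convert from UTC-9).
Idris in UTC: 10:00-11:00, 12:00-17:00 (add 2h to convert from UTC-2).
Zane ∩ Zara: 09:30-11:00, 12:00-13:30, 14:00-15:00.
Zane ∩ Zara ∩ Imani: 09:30-11:00, 12:00-13:30, 14:00-15:00.
Zane ∩ Zara ∩ Imani ∩ Rina: 10:00-11:00, 12:00-13:30, 14:00-15:00.
Zane ∩ Zara ∩ Imani ∩ Rina ∩ Wendy: 10:00-11:00, 12:00-13:30, 14:00-15:00.
Zane ∩ Zara ∩ Imani ∩ Rina ∩ Wendy ∩ Idris: 10:00-11:00, 12:00-13:30, 14:00-15:00.
The longest is 12:00-13:30 at 90 minutes.

90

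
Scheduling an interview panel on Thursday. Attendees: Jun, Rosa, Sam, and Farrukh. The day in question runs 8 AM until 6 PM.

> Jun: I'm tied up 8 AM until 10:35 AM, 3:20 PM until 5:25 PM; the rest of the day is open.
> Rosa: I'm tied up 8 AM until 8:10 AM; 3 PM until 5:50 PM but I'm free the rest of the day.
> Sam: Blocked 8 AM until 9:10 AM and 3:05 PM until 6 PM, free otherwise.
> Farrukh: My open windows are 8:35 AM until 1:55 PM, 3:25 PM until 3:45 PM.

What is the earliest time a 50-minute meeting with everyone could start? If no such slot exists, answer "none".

Jun free: 10:35-15:20, 17:25-18:00 (invert busy blocks within the working day).
Rosa free: 08:10-15:00, 17:50-18:00 (invert busy blocks within the working day).
Sam free: 09:10-15:05 (invert busy blocks within the working day).
Farrukh free: 08:35-13:55, 15:25-15:45.
Jun ∩ Rosa: 10:35-15:00, 17:50-18:00.
Jun ∩ Rosa ∩ Sam: 10:35-15:00.
Jun ∩ Rosa ∩ Sam ∩ Farrukh: 10:35-13:55.
The first common window of at least 50 minutes is 10:35-13:55, so the earliest start is 10:35.

10:35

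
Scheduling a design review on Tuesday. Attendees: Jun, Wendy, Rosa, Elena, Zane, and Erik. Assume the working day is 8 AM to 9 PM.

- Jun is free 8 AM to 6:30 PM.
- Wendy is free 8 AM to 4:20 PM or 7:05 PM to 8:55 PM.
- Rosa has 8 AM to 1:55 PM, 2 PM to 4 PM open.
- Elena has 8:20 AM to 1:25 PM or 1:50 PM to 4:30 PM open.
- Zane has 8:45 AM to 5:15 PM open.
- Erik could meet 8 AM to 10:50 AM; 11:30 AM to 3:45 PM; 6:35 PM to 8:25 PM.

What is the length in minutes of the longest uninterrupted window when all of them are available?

Jun ∩ Wendy: 08:00-16:20.
Jun ∩ Wendy ∩ Rosa: 08:00-13:55, 14:00-16:00.
Jun ∩ Wendy ∩ Rosa ∩ Elena: 08:20-13:25, 13:50-13:55, 14:00-16:00.
Jun ∩ Wendy ∩ Rosa ∩ Elena ∩ Zane: 08:45-13:25, 13:50-13:55, 14:00-16:00.
Jun ∩ Wendy ∩ Rosa ∩ Elena ∩ Zane ∩ Erik: 08:45-10:50, 11:30-13:25, 13:50-13:55, 14:00-15:45.
Those are the intersection windows.
The longest is 08:45-10:50 at 125 minutes.

125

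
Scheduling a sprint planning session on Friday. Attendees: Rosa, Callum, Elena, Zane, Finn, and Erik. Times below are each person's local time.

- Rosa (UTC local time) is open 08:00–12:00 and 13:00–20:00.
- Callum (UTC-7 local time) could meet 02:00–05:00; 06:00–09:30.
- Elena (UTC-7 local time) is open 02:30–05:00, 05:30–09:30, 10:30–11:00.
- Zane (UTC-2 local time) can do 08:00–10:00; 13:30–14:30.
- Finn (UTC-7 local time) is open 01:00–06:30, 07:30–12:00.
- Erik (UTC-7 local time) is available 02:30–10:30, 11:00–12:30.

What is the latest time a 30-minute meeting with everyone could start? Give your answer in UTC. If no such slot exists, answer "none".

16:00

Rosa in UTC: 08:00-12:00, 13:00-20:00.
Callum in UTC: 09:00-12:00, 13:00-16:30 (add 7h to convert from UTC-7).
Elena in UTC: 09:30-12:00, 12:30-16:30, 17:30-18:00 (add 7h to convert from UTC-7).
Zane in UTC: 10:00-12:00, 15:30-16:30 (add 2h to convert from UTC-2).
Finn in UTC: 08:00-13:30, 14:30-19:00 (add 7h to convert from UTC-7).
Erik in UTC: 09:30-17:30, 18:00-19:30 (add 7h to convert from UTC-7).
Rosa ∩ Callum: 09:00-12:00, 13:00-16:30.
Rosa ∩ Callum ∩ Elena: 09:30-12:00, 13:00-16:30.
Rosa ∩ Callum ∩ Elena ∩ Zane: 10:00-12:00, 15:30-16:30.
Rosa ∩ Callum ∩ Elena ∩ Zane ∩ Finn: 10:00-12:00, 15:30-16:30.
Rosa ∩ Callum ∩ Elena ∩ Zane ∩ Finn ∩ Erik: 10:00-12:00, 15:30-16:30.
Those are the intersection windows.
The last common window of at least 30 minutes is 15:30-16:30; a 30-minute meeting can start as late as 16:00 and still end by 16:30.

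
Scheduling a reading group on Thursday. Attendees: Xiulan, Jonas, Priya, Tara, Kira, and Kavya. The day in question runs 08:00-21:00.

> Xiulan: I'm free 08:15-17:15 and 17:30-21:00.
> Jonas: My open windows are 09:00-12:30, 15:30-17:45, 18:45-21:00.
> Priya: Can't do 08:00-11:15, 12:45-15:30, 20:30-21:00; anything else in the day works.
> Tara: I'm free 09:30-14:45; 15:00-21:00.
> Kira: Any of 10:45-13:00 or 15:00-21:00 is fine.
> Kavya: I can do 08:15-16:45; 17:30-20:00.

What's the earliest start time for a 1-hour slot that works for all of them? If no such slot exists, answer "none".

Xiulan free: 08:15-17:15, 17:30-21:00.
Jonas free: 09:00-12:30, 15:30-17:45, 18:45-21:00.
Priya free: 11:15-12:45, 15:30-20:30 (invert busy blocks within the working day).
Tara free: 09:30-14:45, 15:00-21:00.
Kira free: 10:45-13:00, 15:00-21:00.
Kavya free: 08:15-16:45, 17:30-20:00.
Xiulan ∩ Jonas: 09:00-12:30, 15:30-17:15, 17:30-17:45, 18:45-21:00.
Xiulan ∩ Jonas ∩ Priya: 11:15-12:30, 15:30-17:15, 17:30-17:45, 18:45-20:30.
Xiulan ∩ Jonas ∩ Priya ∩ Tara: 11:15-12:30, 15:30-17:15, 17:30-17:45, 18:45-20:30.
Xiulan ∩ Jonas ∩ Priya ∩ Tara ∩ Kira: 11:15-12:30, 15:30-17:15, 17:30-17:45, 18:45-20:30.
Xiulan ∩ Jonas ∩ Priya ∩ Tara ∩ Kira ∩ Kavya: 11:15-12:30, 15:30-16:45, 17:30-17:45, 18:45-20:00.
The first common window of at least 60 minutes is 11:15-12:30, so the earliest start is 11:15.

11:15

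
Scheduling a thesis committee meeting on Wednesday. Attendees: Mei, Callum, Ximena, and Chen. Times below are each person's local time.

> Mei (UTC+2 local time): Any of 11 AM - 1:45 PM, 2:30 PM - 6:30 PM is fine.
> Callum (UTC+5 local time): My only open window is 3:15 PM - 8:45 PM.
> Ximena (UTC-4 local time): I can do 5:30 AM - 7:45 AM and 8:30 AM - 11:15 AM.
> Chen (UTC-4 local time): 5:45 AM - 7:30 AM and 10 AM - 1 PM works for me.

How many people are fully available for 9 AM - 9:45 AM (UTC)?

1

Mei in UTC: 09:00-11:45, 12:30-16:30 (subtract 2h to convert from UTC+2).
Callum in UTC: 10:15-15:45 (subtract 5h to convert from UTC+5).
Ximena in UTC: 09:30-11:45, 12:30-15:15 (add 4h to convert from UTC-4).
Chen in UTC: 09:45-11:30, 14:00-17:00 (add 4h to convert from UTC-4).
Mei can make the full 09:00-09:45 slot — that's 1.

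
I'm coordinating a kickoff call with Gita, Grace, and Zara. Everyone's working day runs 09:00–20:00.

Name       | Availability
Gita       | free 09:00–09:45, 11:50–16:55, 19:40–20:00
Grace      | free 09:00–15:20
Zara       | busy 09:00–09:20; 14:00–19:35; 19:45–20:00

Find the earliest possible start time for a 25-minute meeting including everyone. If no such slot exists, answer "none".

Gita free: 09:00-09:45, 11:50-16:55, 19:40-20:00.
Grace free: 09:00-15:20.
Zara free: 09:20-14:00, 19:35-19:45 (invert busy blocks within the working day).
Gita ∩ Grace: 09:00-09:45, 11:50-15:20.
Gita ∩ Grace ∩ Zara: 09:20-09:45, 11:50-14:00.
So the common availability across everyone is 09:20-09:45, 11:50-14:00.
The first common window of at least 25 minutes is 09:20-09:45, so the earliest start is 09:20.

09:20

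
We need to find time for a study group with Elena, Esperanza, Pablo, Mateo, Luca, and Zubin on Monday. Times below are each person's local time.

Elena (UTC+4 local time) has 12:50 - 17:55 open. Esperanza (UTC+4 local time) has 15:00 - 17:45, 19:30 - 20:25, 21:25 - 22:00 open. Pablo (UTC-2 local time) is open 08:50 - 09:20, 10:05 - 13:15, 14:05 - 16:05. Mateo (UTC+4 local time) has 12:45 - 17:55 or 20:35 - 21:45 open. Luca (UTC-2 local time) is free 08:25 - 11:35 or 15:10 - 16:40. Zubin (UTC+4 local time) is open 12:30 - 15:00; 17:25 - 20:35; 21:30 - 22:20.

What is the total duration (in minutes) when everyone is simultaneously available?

10

Elena in UTC: 08:50-13:55 (subtract 4h to convert from UTC+4).
Esperanza in UTC: 11:00-13:45, 15:30-16:25, 17:25-18:00 (subtract 4h to convert from UTC+4).
Pablo in UTC: 10:50-11:20, 12:05-15:15, 16:05-18:05 (add 2h to convert from UTC-2).
Mateo in UTC: 08:45-13:55, 16:35-17:45 (subtract 4h to convert from UTC+4).
Luca in UTC: 10:25-13:35, 17:10-18:40 (add 2h to convert from UTC-2).
Zubin in UTC: 08:30-11:00, 13:25-16:35, 17:30-18:20 (subtract 4h to convert from UTC+4).
Elena ∩ Esperanza: 11:00-13:45.
Elena ∩ Esperanza ∩ Pablo: 11:00-11:20, 12:05-13:45.
Elena ∩ Esperanza ∩ Pablo ∩ Mateo: 11:00-11:20, 12:05-13:45.
Elena ∩ Esperanza ∩ Pablo ∩ Mateo ∩ Luca: 11:00-11:20, 12:05-13:35.
Elena ∩ Esperanza ∩ Pablo ∩ Mateo ∩ Luca ∩ Zubin: 13:25-13:35.
Those are the intersection windows.
That's a single block of 10 minutes.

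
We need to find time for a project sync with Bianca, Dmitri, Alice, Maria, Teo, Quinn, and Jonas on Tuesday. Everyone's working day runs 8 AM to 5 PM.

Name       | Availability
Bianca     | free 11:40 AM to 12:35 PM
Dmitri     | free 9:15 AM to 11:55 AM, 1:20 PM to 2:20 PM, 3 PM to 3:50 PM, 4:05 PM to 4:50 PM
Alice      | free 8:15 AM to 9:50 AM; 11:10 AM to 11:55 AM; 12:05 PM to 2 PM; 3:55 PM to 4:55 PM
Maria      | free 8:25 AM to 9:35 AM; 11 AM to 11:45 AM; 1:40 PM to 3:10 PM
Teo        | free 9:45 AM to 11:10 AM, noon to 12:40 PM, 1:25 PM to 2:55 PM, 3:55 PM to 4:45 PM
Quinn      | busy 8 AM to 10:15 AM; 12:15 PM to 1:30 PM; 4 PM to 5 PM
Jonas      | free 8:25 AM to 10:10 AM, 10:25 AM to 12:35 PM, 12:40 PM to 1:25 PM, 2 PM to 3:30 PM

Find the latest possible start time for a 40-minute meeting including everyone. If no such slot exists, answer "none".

Bianca free: 11:40-12:35.
Dmitri free: 09:15-11:55, 13:20-14:20, 15:00-15:50, 16:05-16:50.
Alice free: 08:15-09:50, 11:10-11:55, 12:05-14:00, 15:55-16:55.
Maria free: 08:25-09:35, 11:00-11:45, 13:40-15:10.
Teo free: 09:45-11:10, 12:00-12:40, 13:25-14:55, 15:55-16:45.
Quinn free: 10:15-12:15, 13:30-16:00 (invert busy blocks within the working day).
Jonas free: 08:25-10:10, 10:25-12:35, 12:40-13:25, 14:00-15:30.
Bianca ∩ Dmitri: 11:40-11:55.
Bianca ∩ Dmitri ∩ Alice: 11:40-11:55.
Bianca ∩ Dmitri ∩ Alice ∩ Maria: 11:40-11:45.
Bianca ∩ Dmitri ∩ Alice ∩ Maria ∩ Teo: ∅.
Bianca ∩ Dmitri ∩ Alice ∩ Maria ∩ Teo ∩ Quinn: ∅.
Bianca ∩ Dmitri ∩ Alice ∩ Maria ∩ Teo ∩ Quinn ∩ Jonas: ∅.
There is no time when everyone is free.
No common window is at least 40 minutes long.

none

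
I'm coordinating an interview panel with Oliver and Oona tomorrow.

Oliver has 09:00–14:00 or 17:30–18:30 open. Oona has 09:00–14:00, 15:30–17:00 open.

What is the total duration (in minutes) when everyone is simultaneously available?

Oliver ∩ Oona: 09:00-14:00.
That's a single block of 300 minutes.

300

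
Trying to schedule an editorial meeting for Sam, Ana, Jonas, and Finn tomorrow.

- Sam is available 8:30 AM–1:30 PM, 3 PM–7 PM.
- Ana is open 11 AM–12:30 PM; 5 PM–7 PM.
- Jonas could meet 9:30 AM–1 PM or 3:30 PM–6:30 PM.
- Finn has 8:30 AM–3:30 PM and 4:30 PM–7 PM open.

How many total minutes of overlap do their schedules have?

180

Sam ∩ Ana: 11:00-12:30, 17:00-19:00.
Sam ∩ Ana ∩ Jonas: 11:00-12:30, 17:00-18:30.
Sam ∩ Ana ∩ Jonas ∩ Finn: 11:00-12:30, 17:00-18:30.
So the common availability across everyone is 11:00-12:30, 17:00-18:30.
Summing the common windows: 90 + 90 = 180 minutes.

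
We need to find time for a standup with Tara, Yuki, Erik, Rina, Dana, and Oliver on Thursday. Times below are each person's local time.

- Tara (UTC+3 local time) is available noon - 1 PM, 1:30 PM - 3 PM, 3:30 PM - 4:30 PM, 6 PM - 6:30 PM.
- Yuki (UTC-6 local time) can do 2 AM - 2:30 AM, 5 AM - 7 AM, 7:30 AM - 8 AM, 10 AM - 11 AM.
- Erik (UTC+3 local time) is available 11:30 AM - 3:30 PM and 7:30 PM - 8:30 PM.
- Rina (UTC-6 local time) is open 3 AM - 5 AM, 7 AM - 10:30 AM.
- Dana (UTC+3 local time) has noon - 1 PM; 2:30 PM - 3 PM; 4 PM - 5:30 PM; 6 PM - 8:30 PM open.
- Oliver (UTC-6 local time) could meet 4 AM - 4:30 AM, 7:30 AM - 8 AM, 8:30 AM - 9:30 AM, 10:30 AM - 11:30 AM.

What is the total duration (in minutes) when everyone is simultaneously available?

0

Tara in UTC: 09:00-10:00, 10:30-12:00, 12:30-13:30, 15:00-15:30 (subtract 3h to convert from UTC+3).
Yuki in UTC: 08:00-08:30, 11:00-13:00, 13:30-14:00, 16:00-17:00 (add 6h to convert from UTC-6).
Erik in UTC: 08:30-12:30, 16:30-17:30 (subtract 3h to convert from UTC+3).
Rina in UTC: 09:00-11:00, 13:00-16:30 (add 6h to convert from UTC-6).
Dana in UTC: 09:00-10:00, 11:30-12:00, 13:00-14:30, 15:00-17:30 (subtract 3h to convert from UTC+3).
Oliver in UTC: 10:00-10:30, 13:30-14:00, 14:30-15:30, 16:30-17:30 (add 6h to convert from UTC-6).
Tara ∩ Yuki: 11:00-12:00, 12:30-13:00.
Tara ∩ Yuki ∩ Erik: 11:00-12:00.
Tara ∩ Yuki ∩ Erik ∩ Rina: ∅.
Tara ∩ Yuki ∩ Erik ∩ Rina ∩ Dana: ∅.
Tara ∩ Yuki ∩ Erik ∩ Rina ∩ Dana ∩ Oliver: ∅.
There is no time when everyone is free.
There is no common window, so the total is 0 minutes.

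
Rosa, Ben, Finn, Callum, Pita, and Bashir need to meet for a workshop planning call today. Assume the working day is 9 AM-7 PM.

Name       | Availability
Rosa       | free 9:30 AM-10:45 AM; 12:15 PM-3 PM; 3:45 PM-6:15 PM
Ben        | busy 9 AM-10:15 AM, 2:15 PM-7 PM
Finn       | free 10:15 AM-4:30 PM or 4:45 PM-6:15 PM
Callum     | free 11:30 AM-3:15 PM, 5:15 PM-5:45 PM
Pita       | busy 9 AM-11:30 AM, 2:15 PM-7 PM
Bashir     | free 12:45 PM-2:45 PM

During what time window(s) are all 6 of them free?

Rosa free: 09:30-10:45, 12:15-15:00, 15:45-18:15.
Ben free: 10:15-14:15 (invert busy blocks within the working day).
Finn free: 10:15-16:30, 16:45-18:15.
Callum free: 11:30-15:15, 17:15-17:45.
Pita free: 11:30-14:15 (invert busy blocks within the working day).
Bashir free: 12:45-14:45.
Rosa ∩ Ben: 10:15-10:45, 12:15-14:15.
Rosa ∩ Ben ∩ Finn: 10:15-10:45, 12:15-14:15.
Rosa ∩ Ben ∩ Finn ∩ Callum: 12:15-14:15.
Rosa ∩ Ben ∩ Finn ∩ Callum ∩ Pita: 12:15-14:15.
Rosa ∩ Ben ∩ Finn ∩ Callum ∩ Pita ∩ Bashir: 12:45-14:15.

12:45-14:15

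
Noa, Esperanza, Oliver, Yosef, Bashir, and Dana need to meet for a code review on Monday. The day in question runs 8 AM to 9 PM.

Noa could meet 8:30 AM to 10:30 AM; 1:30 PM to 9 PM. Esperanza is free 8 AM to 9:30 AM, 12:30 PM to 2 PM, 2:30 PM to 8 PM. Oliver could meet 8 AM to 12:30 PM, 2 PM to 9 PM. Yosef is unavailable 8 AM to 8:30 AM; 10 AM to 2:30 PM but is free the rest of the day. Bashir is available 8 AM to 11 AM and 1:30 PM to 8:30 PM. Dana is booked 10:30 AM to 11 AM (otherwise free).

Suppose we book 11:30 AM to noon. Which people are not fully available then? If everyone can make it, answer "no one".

Bashir, Esperanza, Noa, Yosef

Noa free: 08:30-10:30, 13:30-21:00.
Esperanza free: 08:00-09:30, 12:30-14:00, 14:30-20:00.
Oliver free: 08:00-12:30, 14:00-21:00.
Yosef free: 08:30-10:00, 14:30-21:00 (invert busy blocks within the working day).
Bashir free: 08:00-11:00, 13:30-20:30.
Dana free: 08:00-10:30, 11:00-21:00 (invert busy blocks within the working day).
Noa: not fully free for 11:30-12:00. Esperanza: not fully free for 11:30-12:00. Oliver: free for 11:30-12:00. Yosef: not fully free for 11:30-12:00. Bashir: not fully free for 11:30-12:00. Dana: free for 11:30-12:00.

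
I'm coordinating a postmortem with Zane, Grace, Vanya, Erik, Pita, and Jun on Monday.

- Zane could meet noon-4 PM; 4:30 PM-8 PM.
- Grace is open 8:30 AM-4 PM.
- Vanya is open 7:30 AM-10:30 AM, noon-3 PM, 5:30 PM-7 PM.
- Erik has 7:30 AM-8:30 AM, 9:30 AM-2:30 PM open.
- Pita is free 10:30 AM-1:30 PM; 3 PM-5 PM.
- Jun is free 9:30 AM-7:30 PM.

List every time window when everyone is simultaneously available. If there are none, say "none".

Zane ∩ Grace: 12:00-16:00.
Zane ∩ Grace ∩ Vanya: 12:00-15:00.
Zane ∩ Grace ∩ Vanya ∩ Erik: 12:00-14:30.
Zane ∩ Grace ∩ Vanya ∩ Erik ∩ Pita: 12:00-13:30.
Zane ∩ Grace ∩ Vanya ∩ Erik ∩ Pita ∩ Jun: 12:00-13:30.
Those are the intersection windows.

12:00-13:30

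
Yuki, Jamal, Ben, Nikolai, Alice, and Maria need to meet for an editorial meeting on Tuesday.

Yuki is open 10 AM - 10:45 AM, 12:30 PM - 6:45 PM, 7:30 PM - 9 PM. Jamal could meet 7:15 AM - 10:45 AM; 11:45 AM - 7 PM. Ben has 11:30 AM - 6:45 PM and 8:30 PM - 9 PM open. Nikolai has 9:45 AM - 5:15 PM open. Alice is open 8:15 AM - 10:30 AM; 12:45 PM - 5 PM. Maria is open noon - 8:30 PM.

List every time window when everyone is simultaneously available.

12:45-17:00

Yuki ∩ Jamal: 10:00-10:45, 12:30-18:45.
Yuki ∩ Jamal ∩ Ben: 12:30-18:45.
Yuki ∩ Jamal ∩ Ben ∩ Nikolai: 12:30-17:15.
Yuki ∩ Jamal ∩ Ben ∩ Nikolai ∩ Alice: 12:45-17:00.
Yuki ∩ Jamal ∩ Ben ∩ Nikolai ∩ Alice ∩ Maria: 12:45-17:00.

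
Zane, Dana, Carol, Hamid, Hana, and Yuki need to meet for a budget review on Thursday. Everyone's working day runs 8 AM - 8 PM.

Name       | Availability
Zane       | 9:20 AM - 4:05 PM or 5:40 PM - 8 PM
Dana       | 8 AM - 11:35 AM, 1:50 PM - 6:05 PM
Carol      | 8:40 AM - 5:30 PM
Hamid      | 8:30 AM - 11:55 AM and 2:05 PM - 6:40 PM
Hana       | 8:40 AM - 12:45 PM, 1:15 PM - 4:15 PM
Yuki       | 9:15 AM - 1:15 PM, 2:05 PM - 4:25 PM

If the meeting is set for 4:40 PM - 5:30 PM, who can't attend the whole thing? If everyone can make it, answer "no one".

Zane: not fully free for 16:40-17:30. Dana: free for 16:40-17:30. Carol: free for 16:40-17:30. Hamid: free for 16:40-17:30. Hana: not fully free for 16:40-17:30. Yuki: not fully free for 16:40-17:30.

Hana, Yuki, Zane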